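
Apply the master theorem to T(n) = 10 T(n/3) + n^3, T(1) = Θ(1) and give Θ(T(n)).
T(n) = Θ(n^3)

log_3 10 ≈ 2.096. f(n) = n^3 dominates n^(log_3 10) since 3 > 2.096, and the regularity condition a·f(n/b) = 10·(n/3)^3 = (10/27)·n^3 ≤ c·f(n) holds with c = 10/27 ≈ 0.37 < 1. So this is Case 3: T(n) = Θ(f(n)) = Θ(n^3).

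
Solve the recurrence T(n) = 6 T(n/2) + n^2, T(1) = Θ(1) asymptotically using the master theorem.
T(n) = Θ(n^(log_2 6))

Master theorem: compare f(n) = n^2 to n^(log_2 6) where log_2 6 ≈ 2.585. Since 2 < log_2 6, we have f(n) = O(n^(log_2 6 − ε)) for some ε > 0 — Case 1. Hence T(n) = Θ(n^(log_2 6)).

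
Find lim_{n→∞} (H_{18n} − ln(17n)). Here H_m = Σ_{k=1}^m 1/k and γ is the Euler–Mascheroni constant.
lim = ln(18/17) + γ

By Euler-Maclaurin, H_m = ln m + γ + O(1/m). So
  H_{18n} − ln(17n) = ln(18n) + γ − ln(17n) + O(1/n)
                       = ln(18/17) + γ + O(1/n).
Hence the limit is ln(18/17) + γ.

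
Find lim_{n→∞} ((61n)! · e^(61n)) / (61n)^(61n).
lim = ∞

Stirling: (61n)! ~ sqrt(2π·61n) · (61n/e)^(61n). Hence
  (61n)! · e^(61n) / (61n)^(61n) ~ sqrt(2π·61n) = sqrt(2π·61) · sqrt(n) → ∞.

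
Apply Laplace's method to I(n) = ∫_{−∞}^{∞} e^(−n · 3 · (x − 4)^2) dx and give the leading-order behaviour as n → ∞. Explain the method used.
I(n) = sqrt(π/(3n))

Here φ(x) = 3 · (x − 4)^2 has its unique minimum at x* = 4 with φ(x*) = 0 and φ''(x*) = 6. Laplace's method gives
  I(n) ~ e^(−n φ(x*)) · sqrt(2π / (n · φ''(x*))) = sqrt(2π / (6n)) = sqrt(π/(3n)).
This is exact: substituting u = (x − 4)·sqrt(3n) gives I(n) = (1/sqrt(3n)) ∫_{−∞}^{∞} e^(−u^2) du = sqrt(π/(3n)).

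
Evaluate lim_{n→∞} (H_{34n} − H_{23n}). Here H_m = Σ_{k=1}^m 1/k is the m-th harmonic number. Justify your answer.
lim = ln(34/23)

Euler-Maclaurin gives H_m = ln m + γ + 1/(2m) + O(1/m^2). The γ and O(1/m) terms cancel in the difference:
  H_{34n} − H_{23n} = ln(34n) − ln(23n) + O(1/n) = ln(34/23) + O(1/n).
Hence the limit is ln(34/23).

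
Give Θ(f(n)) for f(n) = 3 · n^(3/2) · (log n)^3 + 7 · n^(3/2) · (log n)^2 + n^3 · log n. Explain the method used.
f(n) ∈ Θ(n^3 · log n)

Compare the terms by growth order. For large n, n^a · (log n)^b dominates n^a' · (log n)^b' iff a > a', or (a = a' and b > b'). Ranking the 3 terms shows the dominant one is n^3 · log n. Hence f(n) ∈ Θ(n^3 · log n).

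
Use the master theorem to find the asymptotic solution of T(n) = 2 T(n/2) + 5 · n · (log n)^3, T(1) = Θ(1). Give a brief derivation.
T(n) = Θ(n · (log n)^4)

Here log_2 2 = 1 and f(n) = 5 · n · (log n)^3 = Θ(n^(log_2 2) · (log n)^3). This is the extended Case 2 of the master theorem (f matches the critical exponent up to log factors), giving T(n) = Θ(n^(log_2 2) · (log n)^(3+1)) = Θ(n · (log n)^4).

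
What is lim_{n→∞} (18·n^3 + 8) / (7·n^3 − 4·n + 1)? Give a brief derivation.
lim = 18/7

For large n the leading n^3 terms dominate both numerator and denominator. Dividing top and bottom by n^3, every other term tends to 0, leaving 18/7.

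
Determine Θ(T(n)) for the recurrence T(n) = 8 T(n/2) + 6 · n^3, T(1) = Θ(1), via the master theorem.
T(n) = Θ(n^3 log n)

log_2 8 = 3, and f(n) = 6 · n^3 = Θ(n^(log_2 8)). This is Case 2 of the master theorem: T(n) = Θ(f(n) · log n) = Θ(n^3 log n).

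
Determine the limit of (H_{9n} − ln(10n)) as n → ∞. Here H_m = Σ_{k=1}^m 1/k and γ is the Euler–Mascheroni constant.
lim = ln(9/10) + γ

By Euler-Maclaurin, H_m = ln m + γ + O(1/m). So
  H_{9n} − ln(10n) = ln(9n) + γ − ln(10n) + O(1/n)
                       = ln(9/10) + γ + O(1/n).
Hence the limit is ln(9/10) + γ.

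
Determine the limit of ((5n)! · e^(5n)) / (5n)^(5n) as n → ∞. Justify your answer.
lim = ∞

Stirling: (5n)! ~ sqrt(2π·5n) · (5n/e)^(5n). Hence
  (5n)! · e^(5n) / (5n)^(5n) ~ sqrt(2π·5n) = sqrt(2π·5) · sqrt(n) → ∞.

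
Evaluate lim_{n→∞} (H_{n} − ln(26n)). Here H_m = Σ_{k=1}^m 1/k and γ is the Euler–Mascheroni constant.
lim = −ln 26 + γ

By Euler-Maclaurin, H_m = ln m + γ + O(1/m). So
  H_{n} − ln(26n) = ln(n) + γ − ln(26n) + O(1/n)
                       = ln(1/26) + γ + O(1/n).
Hence the limit is ln(1/26) + γ.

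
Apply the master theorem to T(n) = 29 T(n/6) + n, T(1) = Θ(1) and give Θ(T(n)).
T(n) = Θ(n^(log_6 29))

Master theorem: compare f(n) = n to n^(log_6 29) where log_6 29 ≈ 1.879. Since 1 < log_6 29, we have f(n) = O(n^(log_6 29 − ε)) for some ε > 0 — Case 1. Hence T(n) = Θ(n^(log_6 29)).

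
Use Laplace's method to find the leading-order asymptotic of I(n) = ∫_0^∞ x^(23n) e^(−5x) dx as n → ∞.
I(n) ~ (sqrt(2π·23n) / 5) · (23n/(5e))^(23n)

Write the integrand as exp(23n ln x − 5x) and set f(x) = 23n ln x − 5x. Then f'(x) = 23n/x − 5 = 0 at x* = 23n/5, and f''(x*) = −23n/x*^2 = −5^2/(23n). Laplace's method (interior maximum) gives
  I(n) ~ e^(f(x*)) · sqrt(2π / |f''(x*)|)
        = exp(23n ln(23n/5) − 23n) · sqrt(2π · 23n / 5^2)
        = (23n/5)^(23n) e^(−23n) · sqrt(2π·23n) / 5
        = (sqrt(2π·23n) / 5) · (23n/(5e))^(23n).
This matches Γ(23n+1)/5^(23n+1) with Stirling applied to Γ.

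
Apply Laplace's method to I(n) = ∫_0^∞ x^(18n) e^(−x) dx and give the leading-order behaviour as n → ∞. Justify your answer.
I(n) ~ sqrt(2π·18n) · (18n/e)^(18n)

Write the integrand as exp(18n ln x − x) and set f(x) = 18n ln x − x. Then f'(x) = 18n/x − 1 = 0 at x* = 18n, and f''(x*) = −18n/x*^2 = −1/(18n). Laplace's method (interior maximum) gives
  I(n) ~ e^(f(x*)) · sqrt(2π / |f''(x*)|)
        = exp(18n ln(18n) − 18n) · sqrt(2π · 18n)
        = (18n)^(18n) e^(−18n) · sqrt(2π·18n)
        = sqrt(2π·18n) · (18n/e)^(18n).
This matches Γ(18n+1) with Stirling applied to Γ.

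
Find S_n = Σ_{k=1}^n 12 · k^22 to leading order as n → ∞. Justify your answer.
S_n ~ 12 · n^23 / 23

By integral comparison (Euler-Maclaurin), Σ_{k=1}^n 12 · k^22 = 12 · ∫_0^n x^22 dx + O(n^22) = 12 · n^23/23 + O(n^22). (Equivalently, Faulhaber's formula gives the same leading term.)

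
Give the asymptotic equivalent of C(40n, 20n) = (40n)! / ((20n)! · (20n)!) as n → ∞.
C(40n, 20n) ~ (4)^(20n) · sqrt(1/(π·20n))

Write N = 20n. Apply Stirling to each factorial:
  (2N)! ~ sqrt(2π·2N) · (2N/e)^(2N),
  N! ~ sqrt(2π N) · (N/e)^N,
  (1N)! ~ sqrt(2π·1N) · (1N/e)^(1N).
The exponential factors combine to (2N)^(2N) / (N^N · (1N)^(1N)) = 2^(2N)/1^(1N) = (2^2/1^1)^N = (4)^N.
The square-root prefactors combine to sqrt(2π·2N) / (sqrt(2π N)·sqrt(2π·1N)) = sqrt(2 / (2π·1·N)) = sqrt(1/(π·20n)).
Substituting N = 20n: C(40n, 20n) ~ (4)^(20n) · sqrt(1/(π·20n)).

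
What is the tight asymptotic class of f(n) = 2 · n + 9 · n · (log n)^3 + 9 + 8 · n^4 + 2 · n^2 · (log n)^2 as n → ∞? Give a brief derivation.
f(n) ∈ Θ(n^4)

Compare the terms by growth order. For large n, n^a · (log n)^b dominates n^a' · (log n)^b' iff a > a', or (a = a' and b > b'). Ranking the 5 terms shows the dominant one is 8 · n^4. Hence f(n) ∈ Θ(n^4).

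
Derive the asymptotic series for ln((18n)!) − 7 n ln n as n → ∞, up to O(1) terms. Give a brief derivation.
ln((18n)!) − 7 n ln n = 11 n ln n + 18(ln 18 − 1) n + (1/2) ln(2π·18n) + O(1/n)

Stirling: ln((18n)!) = 18n ln(18n) − 18n + (1/2) ln(2π·18n) + O(1/n).
Expand 18n ln(18n) = 18n (ln n + ln 18) = 18n ln n + 18n ln 18.
Subtract 7n ln n: leading term is (18 − 7) n ln n = 11 n ln n. The next term is 18n ln 18 − 18n = 18(ln 18 − 1) n. Then the (1/2) ln(2π·18n) correction.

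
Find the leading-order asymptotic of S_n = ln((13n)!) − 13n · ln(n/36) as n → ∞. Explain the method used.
S_n ~ 13n · (ln 468 − 1) + O(ln n)

Stirling: ln((13n)!) = 13n ln(13n) − 13n + O(ln n).
  S_n = 13n ln(13n) − 13n − 13n ln(n/36) + O(ln n)
      = 13n ln(13n) − 13n ln n + 13n ln 36 − 13n + O(ln n)
      = 13n ln 13 + 13n ln 36 − 13n + O(ln n)
      = 13n (ln 468 − 1) + O(ln n).
Numerically ln(468) − 1 ≈ 5.1485.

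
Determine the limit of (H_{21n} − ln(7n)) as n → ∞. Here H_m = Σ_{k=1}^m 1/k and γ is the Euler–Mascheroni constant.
lim = ln 3 + γ

By Euler-Maclaurin, H_m = ln m + γ + O(1/m). So
  H_{21n} − ln(7n) = ln(21n) + γ − ln(7n) + O(1/n)
                       = ln(21/7) + γ + O(1/n).
Hence the limit is ln(21/7) + γ (= ln 3).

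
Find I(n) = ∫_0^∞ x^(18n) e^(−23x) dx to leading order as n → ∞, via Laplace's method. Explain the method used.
I(n) ~ (sqrt(2π·18n) / 23) · (18n/(23e))^(18n)

Write the integrand as exp(18n ln x − 23x) and set f(x) = 18n ln x − 23x. Then f'(x) = 18n/x − 23 = 0 at x* = 18n/23, and f''(x*) = −18n/x*^2 = −23^2/(18n). Laplace's method (interior maximum) gives
  I(n) ~ e^(f(x*)) · sqrt(2π / |f''(x*)|)
        = exp(18n ln(18n/23) − 18n) · sqrt(2π · 18n / 23^2)
        = (18n/23)^(18n) e^(−18n) · sqrt(2π·18n) / 23
        = (sqrt(2π·18n) / 23) · (18n/(23e))^(18n).
This matches Γ(18n+1)/23^(18n+1) with Stirling applied to Γ.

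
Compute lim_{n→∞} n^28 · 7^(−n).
lim = 0

Exponentials with base > 1 dominate every fixed polynomial: for any fixed c, n^c / 7^n → 0 as n → ∞ (e.g. by the ratio test, or by writing 7^n = e^(n ln 7) and noting e^(n ln 7) / n^c → ∞). Hence n^28 · 7^(−n) = n^28 / 7^n → 0.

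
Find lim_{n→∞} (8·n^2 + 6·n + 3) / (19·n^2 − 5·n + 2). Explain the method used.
lim = 8/19

For large n the leading n^2 terms dominate both numerator and denominator. Dividing top and bottom by n^2, every other term tends to 0, leaving 8/19.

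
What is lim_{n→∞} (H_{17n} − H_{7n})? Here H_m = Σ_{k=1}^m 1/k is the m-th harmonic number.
lim = ln(17/7)

Euler-Maclaurin gives H_m = ln m + γ + 1/(2m) + O(1/m^2). The γ and O(1/m) terms cancel in the difference:
  H_{17n} − H_{7n} = ln(17n) − ln(7n) + O(1/n) = ln(17/7) + O(1/n).
Hence the limit is ln(17/7).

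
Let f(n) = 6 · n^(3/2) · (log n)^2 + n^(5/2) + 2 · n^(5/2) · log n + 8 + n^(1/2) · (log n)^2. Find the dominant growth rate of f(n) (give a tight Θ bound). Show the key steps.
f(n) ∈ Θ(n^(5/2) · log n)

Compare the terms by growth order. For large n, n^a · (log n)^b dominates n^a' · (log n)^b' iff a > a', or (a = a' and b > b'). Ranking the 5 terms shows the dominant one is 2 · n^(5/2) · log n. Hence f(n) ∈ Θ(n^(5/2) · log n).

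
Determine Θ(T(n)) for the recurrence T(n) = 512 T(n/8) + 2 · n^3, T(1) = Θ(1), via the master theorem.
T(n) = Θ(n^3 log n)

log_8 512 = 3, and f(n) = 2 · n^3 = Θ(n^(log_8 512)). This is Case 2 of the master theorem: T(n) = Θ(f(n) · log n) = Θ(n^3 log n).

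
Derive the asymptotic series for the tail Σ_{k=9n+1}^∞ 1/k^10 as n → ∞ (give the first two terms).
Σ_{k>9n} 1/k^10 = 1/(9 · (9n)^9) − 1/(2 · (9n)^10) + O(1/(9n)^11)

Compare to the integral: ∫_{9n}^∞ x^(−10) dx = [−x^(−9)/9]_{9n}^∞ = 1/((10−1)·(9n)^9). The Euler-Maclaurin correction adds −f(9n)/2 = −1/(2·(9n)^10). Euler-Maclaurin then gives
  Σ_{k>9n} 1/k^10 = ∫_{9n}^∞ dx/x^10 − 1/(2·(9n)^10) + O(1/(9n)^11).
(Equivalently this is ζ(10) − Σ_{k≤9n} 1/k^10.)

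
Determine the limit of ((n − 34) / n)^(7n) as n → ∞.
lim = e^(−238)

Rewrite as (1 − 34/n)^(7n). By the standard limit (1 + x/n)^n → e^x, we have (1 − 34/n)^n → e^(−34), and raising to the 7th power gives e^(−238).
More precisely, ln[(1 − 34/n)^(7n)] = 7n · ln(1 − 34/n) = 7n · (-34/n + O(1/n^2)) = -238 + O(1/n) → -238.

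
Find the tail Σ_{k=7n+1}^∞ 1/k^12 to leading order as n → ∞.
Σ_{k>7n} 1/k^12 ~ 1/(11 · (7n)^11)

Compare to the integral: ∫_{7n}^∞ x^(−12) dx = [−x^(−11)/11]_{7n}^∞ = 1/((12−1)·(7n)^11). Euler-Maclaurin then gives
  Σ_{k>7n} 1/k^12 = ∫_{7n}^∞ dx/x^12 − 1/(2·(7n)^12) + O(1/(7n)^13).
(Equivalently this is ζ(12) − Σ_{k≤7n} 1/k^12.)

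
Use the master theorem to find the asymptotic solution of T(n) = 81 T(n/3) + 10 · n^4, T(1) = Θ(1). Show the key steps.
T(n) = Θ(n^4 log n)

log_3 81 = 4, and f(n) = 10 · n^4 = Θ(n^(log_3 81)). This is Case 2 of the master theorem: T(n) = Θ(f(n) · log n) = Θ(n^4 log n).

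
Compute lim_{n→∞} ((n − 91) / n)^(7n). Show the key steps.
lim = e^(−637)

Rewrite as (1 − 91/n)^(7n). By the standard limit (1 + x/n)^n → e^x, we have (1 − 91/n)^n → e^(−91), and raising to the 7th power gives e^(−637).
More precisely, ln[(1 − 91/n)^(7n)] = 7n · ln(1 − 91/n) = 7n · (-91/n + O(1/n^2)) = -637 + O(1/n) → -637.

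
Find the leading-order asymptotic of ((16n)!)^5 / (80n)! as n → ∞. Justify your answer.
((16n)!)^5/(80n)! ~ ((2π·16n)^(4/2) / sqrt(5)) · 5^(−5·16n)  →  0

Write N = 16n. Stirling: N! ~ sqrt(2π N)(N/e)^N and (5N)! ~ sqrt(2π·5N)·(5N/e)^(5N).
  (N!)^5/(5N)! ~ (2π N)^(5/2) (N/e)^(5N) / [sqrt(2π·5N) (5N/e)^(5N)]
     = (2π N)^(5/2) / sqrt(2π·5N) · (N/(5N))^(5N)
     = (2π N)^((5−1)/2) / sqrt(5) · 5^(−5N).
Since 5^5 > 1, the factor 5^(−5N) decays exponentially, so the ratio → 0. Substituting N = 16n gives the stated form.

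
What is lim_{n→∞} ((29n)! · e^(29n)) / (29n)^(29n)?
lim = ∞

Stirling: (29n)! ~ sqrt(2π·29n) · (29n/e)^(29n). Hence
  (29n)! · e^(29n) / (29n)^(29n) ~ sqrt(2π·29n) = sqrt(2π·29) · sqrt(n) → ∞.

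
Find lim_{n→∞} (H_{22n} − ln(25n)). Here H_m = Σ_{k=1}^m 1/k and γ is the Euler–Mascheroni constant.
lim = ln(22/25) + γ

By Euler-Maclaurin, H_m = ln m + γ + O(1/m). So
  H_{22n} − ln(25n) = ln(22n) + γ − ln(25n) + O(1/n)
                       = ln(22/25) + γ + O(1/n).
Hence the limit is ln(22/25) + γ.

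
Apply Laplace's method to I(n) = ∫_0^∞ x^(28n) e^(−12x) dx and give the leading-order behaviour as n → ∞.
I(n) ~ (sqrt(2π·28n) / 12) · (28n/(12e))^(28n)

Write the integrand as exp(28n ln x − 12x) and set f(x) = 28n ln x − 12x. Then f'(x) = 28n/x − 12 = 0 at x* = 28n/12, and f''(x*) = −28n/x*^2 = −12^2/(28n). Laplace's method (interior maximum) gives
  I(n) ~ e^(f(x*)) · sqrt(2π / |f''(x*)|)
        = exp(28n ln(28n/12) − 28n) · sqrt(2π · 28n / 12^2)
        = (28n/12)^(28n) e^(−28n) · sqrt(2π·28n) / 12
        = (sqrt(2π·28n) / 12) · (28n/(12e))^(28n).
This matches Γ(28n+1)/12^(28n+1) with Stirling applied to Γ.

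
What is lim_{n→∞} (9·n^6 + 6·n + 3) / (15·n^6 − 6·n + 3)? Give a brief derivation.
lim = 9/15 = 3/5

For large n the leading n^6 terms dominate both numerator and denominator. Dividing top and bottom by n^6, every other term tends to 0, leaving 9/15 = 3/5.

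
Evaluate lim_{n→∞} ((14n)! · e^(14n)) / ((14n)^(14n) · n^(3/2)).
lim = 0

Stirling: (14n)! ~ sqrt(2π·14n) · (14n/e)^(14n). Hence
  (14n)! · e^(14n) / (14n)^(14n) ~ sqrt(2π·14n).
Dividing by n^(3/2): sqrt(2π·14n) / n^(3/2) = sqrt(2π·14) · n^((1−3)/2), so the expression behaves like sqrt(2π·14) · n^((1−3)/2) → 0.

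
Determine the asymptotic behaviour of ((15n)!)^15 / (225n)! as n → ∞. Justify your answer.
((15n)!)^15/(225n)! ~ ((2π·15n)^(14/2) / sqrt(15)) · 15^(−15·15n)  →  0

Write N = 15n. Stirling: N! ~ sqrt(2π N)(N/e)^N and (15N)! ~ sqrt(2π·15N)·(15N/e)^(15N).
  (N!)^15/(15N)! ~ (2π N)^(15/2) (N/e)^(15N) / [sqrt(2π·15N) (15N/e)^(15N)]
     = (2π N)^(15/2) / sqrt(2π·15N) · (N/(15N))^(15N)
     = (2π N)^((15−1)/2) / sqrt(15) · 15^(−15N).
Since 15^15 > 1, the factor 15^(−15N) decays exponentially, so the ratio → 0. Substituting N = 15n gives the stated form.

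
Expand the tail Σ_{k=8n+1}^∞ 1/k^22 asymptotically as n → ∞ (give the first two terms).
Σ_{k>8n} 1/k^22 = 1/(21 · (8n)^21) − 1/(2 · (8n)^22) + O(1/(8n)^23)

Compare to the integral: ∫_{8n}^∞ x^(−22) dx = [−x^(−21)/21]_{8n}^∞ = 1/((22−1)·(8n)^21). The Euler-Maclaurin correction adds −f(8n)/2 = −1/(2·(8n)^22). Euler-Maclaurin then gives
  Σ_{k>8n} 1/k^22 = ∫_{8n}^∞ dx/x^22 − 1/(2·(8n)^22) + O(1/(8n)^23).
(Equivalently this is ζ(22) − Σ_{k≤8n} 1/k^22.)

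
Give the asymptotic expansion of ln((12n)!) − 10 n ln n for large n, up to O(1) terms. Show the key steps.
ln((12n)!) − 10 n ln n = 2 n ln n + 12(ln 12 − 1) n + (1/2) ln(2π·12n) + O(1/n)

Stirling: ln((12n)!) = 12n ln(12n) − 12n + (1/2) ln(2π·12n) + O(1/n).
Expand 12n ln(12n) = 12n (ln n + ln 12) = 12n ln n + 12n ln 12.
Subtract 10n ln n: leading term is (12 − 10) n ln n = 2 n ln n. The next term is 12n ln 12 − 12n = 12(ln 12 − 1) n. Then the (1/2) ln(2π·12n) correction.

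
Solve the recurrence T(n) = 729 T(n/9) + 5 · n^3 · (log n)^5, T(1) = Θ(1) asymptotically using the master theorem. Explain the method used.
T(n) = Θ(n^3 · (log n)^6)

Here log_9 729 = 3 and f(n) = 5 · n^3 · (log n)^5 = Θ(n^(log_9 729) · (log n)^5). This is the extended Case 2 of the master theorem (f matches the critical exponent up to log factors), giving T(n) = Θ(n^(log_9 729) · (log n)^(5+1)) = Θ(n^3 · (log n)^6).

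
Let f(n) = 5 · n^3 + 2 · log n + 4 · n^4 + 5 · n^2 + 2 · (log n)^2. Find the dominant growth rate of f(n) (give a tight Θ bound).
f(n) ∈ Θ(n^4)

Compare the terms by growth order. For large n, n^a · (log n)^b dominates n^a' · (log n)^b' iff a > a', or (a = a' and b > b'). Ranking the 5 terms shows the dominant one is 4 · n^4. Hence f(n) ∈ Θ(n^4).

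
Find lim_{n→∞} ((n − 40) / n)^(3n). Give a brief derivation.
lim = e^(−120)

Rewrite as (1 − 40/n)^(3n). By the standard limit (1 + x/n)^n → e^x, we have (1 − 40/n)^n → e^(−40), and raising to the 3rd power gives e^(−120).
More precisely, ln[(1 − 40/n)^(3n)] = 3n · ln(1 − 40/n) = 3n · (-40/n + O(1/n^2)) = -120 + O(1/n) → -120.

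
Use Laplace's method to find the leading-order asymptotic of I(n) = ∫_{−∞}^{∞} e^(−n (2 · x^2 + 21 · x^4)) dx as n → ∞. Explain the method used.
I(n) ~ sqrt(π/(2n))

φ(x) = 2 · x^2 + 21 · x^4 has its unique global minimum at x* = 0 (since φ'(x) = 4x + 84x^3 = 0 only at x = 0 for real x with both coefficients positive, and φ → ∞ as |x| → ∞). At x* = 0, φ(0) = 0 and φ''(0) = 4. Laplace's method then gives
  I(n) ~ sqrt(2π / (n · φ''(0))) · e^(−n φ(0)) = sqrt(2π / (4n)) = sqrt(π/(2n)).
The 21 · x^4 term contributes only at subleading order (an O(1/n) relative correction).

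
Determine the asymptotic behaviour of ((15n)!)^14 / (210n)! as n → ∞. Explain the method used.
((15n)!)^14/(210n)! ~ ((2π·15n)^(13/2) / sqrt(14)) · 14^(−14·15n)  →  0

Write N = 15n. Stirling: N! ~ sqrt(2π N)(N/e)^N and (14N)! ~ sqrt(2π·14N)·(14N/e)^(14N).
  (N!)^14/(14N)! ~ (2π N)^(14/2) (N/e)^(14N) / [sqrt(2π·14N) (14N/e)^(14N)]
     = (2π N)^(14/2) / sqrt(2π·14N) · (N/(14N))^(14N)
     = (2π N)^((14−1)/2) / sqrt(14) · 14^(−14N).
Since 14^14 > 1, the factor 14^(−14N) decays exponentially, so the ratio → 0. Substituting N = 15n gives the stated form.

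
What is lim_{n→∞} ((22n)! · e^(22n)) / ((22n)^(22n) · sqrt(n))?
lim = sqrt(2π·22)

Stirling: (22n)! ~ sqrt(2π·22n) · (22n/e)^(22n). Hence
  (22n)! · e^(22n) / (22n)^(22n) ~ sqrt(2π·22n).
Dividing by sqrt(n): sqrt(2π·22n) / sqrt(n) = sqrt(2π·22) · n^((1−1)/2), so the limit is sqrt(2π·22).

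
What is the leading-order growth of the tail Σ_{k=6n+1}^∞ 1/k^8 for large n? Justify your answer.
Σ_{k>6n} 1/k^8 ~ 1/(7 · (6n)^7)

Compare to the integral: ∫_{6n}^∞ x^(−8) dx = [−x^(−7)/7]_{6n}^∞ = 1/((8−1)·(6n)^7). Euler-Maclaurin then gives
  Σ_{k>6n} 1/k^8 = ∫_{6n}^∞ dx/x^8 − 1/(2·(6n)^8) + O(1/(6n)^9).
(Equivalently this is ζ(8) − Σ_{k≤6n} 1/k^8.)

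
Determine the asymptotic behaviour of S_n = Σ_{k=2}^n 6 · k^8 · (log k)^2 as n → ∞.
S_n ~ 2 · n^9 · (log n)^2 / 3

By integral comparison, S_n = ∫_1^n 6 · x^8 · (log x)^2 dx + O(n^8 · (log n)^2). For the integral, the leading term of ∫_1^n x^8 (log x)^2 dx is n^9/9 · (log n)^2 (by repeated integration by parts; each step lowers the log-exponent and produces a relatively O(1/log n) correction). Hence S_n ~ 2 · n^9 · (log n)^2 / 3.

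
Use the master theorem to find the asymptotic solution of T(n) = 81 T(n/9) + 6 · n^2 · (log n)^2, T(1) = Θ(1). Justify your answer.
T(n) = Θ(n^2 · (log n)^3)

Here log_9 81 = 2 and f(n) = 6 · n^2 · (log n)^2 = Θ(n^(log_9 81) · (log n)^2). This is the extended Case 2 of the master theorem (f matches the critical exponent up to log factors), giving T(n) = Θ(n^(log_9 81) · (log n)^(2+1)) = Θ(n^2 · (log n)^3).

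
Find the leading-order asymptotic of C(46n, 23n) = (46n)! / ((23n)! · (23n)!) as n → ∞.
C(46n, 23n) ~ (4)^(23n) · sqrt(1/(π·23n))

Write N = 23n. Apply Stirling to each factorial:
  (2N)! ~ sqrt(2π·2N) · (2N/e)^(2N),
  N! ~ sqrt(2π N) · (N/e)^N,
  (1N)! ~ sqrt(2π·1N) · (1N/e)^(1N).
The exponential factors combine to (2N)^(2N) / (N^N · (1N)^(1N)) = 2^(2N)/1^(1N) = (2^2/1^1)^N = (4)^N.
The square-root prefactors combine to sqrt(2π·2N) / (sqrt(2π N)·sqrt(2π·1N)) = sqrt(2 / (2π·1·N)) = sqrt(1/(π·23n)).
Substituting N = 23n: C(46n, 23n) ~ (4)^(23n) · sqrt(1/(π·23n)).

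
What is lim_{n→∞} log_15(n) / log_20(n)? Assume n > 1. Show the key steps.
lim = ln(20) / ln(15) = log_15(20)

Change of base: log_15(n) = ln n / ln 15 and log_20(n) = ln n / ln 20. The ratio is (ln n / ln 15) · (ln 20 / ln n) = ln 20 / ln 15, a constant independent of n. So the limit is ln 20 / ln 15 = log_15(20).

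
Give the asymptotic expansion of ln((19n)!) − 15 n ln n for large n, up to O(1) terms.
ln((19n)!) − 15 n ln n = 4 n ln n + 19(ln 19 − 1) n + (1/2) ln(2π·19n) + O(1/n)

Stirling: ln((19n)!) = 19n ln(19n) − 19n + (1/2) ln(2π·19n) + O(1/n).
Expand 19n ln(19n) = 19n (ln n + ln 19) = 19n ln n + 19n ln 19.
Subtract 15n ln n: leading term is (19 − 15) n ln n = 4 n ln n. The next term is 19n ln 19 − 19n = 19(ln 19 − 1) n. Then the (1/2) ln(2π·19n) correction.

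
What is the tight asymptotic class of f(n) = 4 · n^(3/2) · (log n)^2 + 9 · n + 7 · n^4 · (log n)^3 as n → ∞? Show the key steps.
f(n) ∈ Θ(n^4 · (log n)^3)

Compare the terms by growth order. For large n, n^a · (log n)^b dominates n^a' · (log n)^b' iff a > a', or (a = a' and b > b'). Ranking the 3 terms shows the dominant one is 7 · n^4 · (log n)^3. Hence f(n) ∈ Θ(n^4 · (log n)^3).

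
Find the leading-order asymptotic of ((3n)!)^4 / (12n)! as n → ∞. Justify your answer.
((3n)!)^4/(12n)! ~ ((2π·3n)^(3/2) / 2) · 4^(−4·3n)  →  0

Write N = 3n. Stirling: N! ~ sqrt(2π N)(N/e)^N and (4N)! ~ sqrt(2π·4N)·(4N/e)^(4N).
  (N!)^4/(4N)! ~ (2π N)^(4/2) (N/e)^(4N) / [sqrt(2π·4N) (4N/e)^(4N)]
     = (2π N)^(4/2) / sqrt(2π·4N) · (N/(4N))^(4N)
     = (2π N)^((4−1)/2) / 2 · 4^(−4N).
Since 4^4 > 1, the factor 4^(−4N) decays exponentially, so the ratio → 0. Substituting N = 3n gives the stated form.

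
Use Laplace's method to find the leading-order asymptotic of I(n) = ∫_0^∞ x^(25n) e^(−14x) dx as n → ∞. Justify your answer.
I(n) ~ (sqrt(2π·25n) / 14) · (25n/(14e))^(25n)

Write the integrand as exp(25n ln x − 14x) and set f(x) = 25n ln x − 14x. Then f'(x) = 25n/x − 14 = 0 at x* = 25n/14, and f''(x*) = −25n/x*^2 = −14^2/(25n). Laplace's method (interior maximum) gives
  I(n) ~ e^(f(x*)) · sqrt(2π / |f''(x*)|)
        = exp(25n ln(25n/14) − 25n) · sqrt(2π · 25n / 14^2)
        = (25n/14)^(25n) e^(−25n) · sqrt(2π·25n) / 14
        = (sqrt(2π·25n) / 14) · (25n/(14e))^(25n).
This matches Γ(25n+1)/14^(25n+1) with Stirling applied to Γ.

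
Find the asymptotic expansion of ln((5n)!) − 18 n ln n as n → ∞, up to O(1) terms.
ln((5n)!) − 18 n ln n = −13 n ln n + 5(ln 5 − 1) n + (1/2) ln(2π·5n) + O(1/n)

Stirling: ln((5n)!) = 5n ln(5n) − 5n + (1/2) ln(2π·5n) + O(1/n).
Expand 5n ln(5n) = 5n (ln n + ln 5) = 5n ln n + 5n ln 5.
Subtract 18n ln n: leading term is (5 − 18) n ln n = −13 n ln n. The next term is 5n ln 5 − 5n = 5(ln 5 − 1) n. Then the (1/2) ln(2π·5n) correction.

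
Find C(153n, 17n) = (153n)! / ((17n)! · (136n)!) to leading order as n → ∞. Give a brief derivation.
C(153n, 17n) ~ (387420489/16777216)^(17n) · sqrt(9/(16π·17n))

Write N = 17n. Apply Stirling to each factorial:
  (9N)! ~ sqrt(2π·9N) · (9N/e)^(9N),
  N! ~ sqrt(2π N) · (N/e)^N,
  (8N)! ~ sqrt(2π·8N) · (8N/e)^(8N).
The exponential factors combine to (9N)^(9N) / (N^N · (8N)^(8N)) = 9^(9N)/8^(8N) = (9^9/8^8)^N = (387420489/16777216)^N.
The square-root prefactors combine to sqrt(2π·9N) / (sqrt(2π N)·sqrt(2π·8N)) = sqrt(9 / (2π·8·N)) = sqrt(9/(16π·17n)).
Substituting N = 17n: C(153n, 17n) ~ (387420489/16777216)^(17n) · sqrt(9/(16π·17n)).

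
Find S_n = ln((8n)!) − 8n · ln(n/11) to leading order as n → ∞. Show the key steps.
S_n ~ 8n · (ln 88 − 1) + O(ln n)

Stirling: ln((8n)!) = 8n ln(8n) − 8n + O(ln n).
  S_n = 8n ln(8n) − 8n − 8n ln(n/11) + O(ln n)
      = 8n ln(8n) − 8n ln n + 8n ln 11 − 8n + O(ln n)
      = 8n ln 8 + 8n ln 11 − 8n + O(ln n)
      = 8n (ln 88 − 1) + O(ln n).
Numerically ln(88) − 1 ≈ 3.4773.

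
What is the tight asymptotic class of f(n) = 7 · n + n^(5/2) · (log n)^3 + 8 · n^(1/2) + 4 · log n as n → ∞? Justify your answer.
f(n) ∈ Θ(n^(5/2) · (log n)^3)

Compare the terms by growth order. For large n, n^a · (log n)^b dominates n^a' · (log n)^b' iff a > a', or (a = a' and b > b'). Ranking the 4 terms shows the dominant one is n^(5/2) · (log n)^3. Hence f(n) ∈ Θ(n^(5/2) · (log n)^3).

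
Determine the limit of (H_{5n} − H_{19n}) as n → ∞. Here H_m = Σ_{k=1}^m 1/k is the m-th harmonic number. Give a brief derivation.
lim = ln(5/19)

Euler-Maclaurin gives H_m = ln m + γ + 1/(2m) + O(1/m^2). The γ and O(1/m) terms cancel in the difference:
  H_{5n} − H_{19n} = ln(5n) − ln(19n) + O(1/n) = ln(5/19) + O(1/n).
Hence the limit is ln(5/19).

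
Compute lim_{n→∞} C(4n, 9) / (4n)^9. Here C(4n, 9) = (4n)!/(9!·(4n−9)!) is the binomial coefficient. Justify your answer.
lim = 1/9! = 1/362880

With N = 4n → ∞: C(N, 9) / N^9 = [N(N−1)…(N−8)] / (9! · N^9) = (1/9!) · 1 · (1 − 1/(4n)) · … · (1 − 8/(4n)). Each factor → 1 as N → ∞, so the limit is 1/9! = 1/362880.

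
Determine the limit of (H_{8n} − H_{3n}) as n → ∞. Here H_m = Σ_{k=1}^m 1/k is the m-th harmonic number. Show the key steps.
lim = ln(8/3)

Euler-Maclaurin gives H_m = ln m + γ + 1/(2m) + O(1/m^2). The γ and O(1/m) terms cancel in the difference:
  H_{8n} − H_{3n} = ln(8n) − ln(3n) + O(1/n) = ln(8/3) + O(1/n).
Hence the limit is ln(8/3).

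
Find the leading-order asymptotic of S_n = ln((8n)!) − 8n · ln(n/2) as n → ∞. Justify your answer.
S_n ~ 8n · (ln 16 − 1) + O(ln n)

Stirling: ln((8n)!) = 8n ln(8n) − 8n + O(ln n).
  S_n = 8n ln(8n) − 8n − 8n ln(n/2) + O(ln n)
      = 8n ln(8n) − 8n ln n + 8n ln 2 − 8n + O(ln n)
      = 8n ln 8 + 8n ln 2 − 8n + O(ln n)
      = 8n (ln 16 − 1) + O(ln n).
Numerically ln(16) − 1 ≈ 1.7726.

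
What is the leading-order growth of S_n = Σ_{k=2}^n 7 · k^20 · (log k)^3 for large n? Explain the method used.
S_n ~ n^21 · (log n)^3 / 3

By integral comparison, S_n = ∫_1^n 7 · x^20 · (log x)^3 dx + O(n^20 · (log n)^3). For the integral, the leading term of ∫_1^n x^20 (log x)^3 dx is n^21/21 · (log n)^3 (by repeated integration by parts; each step lowers the log-exponent and produces a relatively O(1/log n) correction). Hence S_n ~ n^21 · (log n)^3 / 3.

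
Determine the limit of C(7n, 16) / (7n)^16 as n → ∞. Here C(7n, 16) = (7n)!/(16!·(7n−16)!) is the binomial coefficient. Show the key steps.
lim = 1/16! = 1/20922789888000

With N = 7n → ∞: C(N, 16) / N^16 = [N(N−1)…(N−15)] / (16! · N^16) = (1/16!) · 1 · (1 − 1/(7n)) · … · (1 − 15/(7n)). Each factor → 1 as N → ∞, so the limit is 1/16! = 1/20922789888000.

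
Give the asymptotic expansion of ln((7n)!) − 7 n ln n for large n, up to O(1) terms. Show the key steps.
ln((7n)!) − 7 n ln n = 7(ln 7 − 1) n + (1/2) ln(2π·7n) + O(1/n)

Stirling: ln((7n)!) = 7n ln(7n) − 7n + (1/2) ln(2π·7n) + O(1/n).
Since 7n ln(7n) = 7n ln n + 7n ln 7, subtracting 7n ln n cancels the n ln n term exactly. What remains is 7(ln 7 − 1) n + (1/2) ln(2π·7n) + O(1/n).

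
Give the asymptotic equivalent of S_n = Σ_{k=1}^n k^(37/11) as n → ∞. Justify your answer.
S_n ~ (11/48) · n^(48/11)

Integral comparison: Σ_{k=1}^n k^(37/11) = ∫_0^n x^(37/11) dx + O(n^(37/11)). The integral is n^(1 + 37/11) / (1 + 37/11) = n^((37+11)/11) / ((37+11)/11) = (11/48) · n^(48/11).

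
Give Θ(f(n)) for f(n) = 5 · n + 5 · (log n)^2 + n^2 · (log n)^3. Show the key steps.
f(n) ∈ Θ(n^2 · (log n)^3)

Compare the terms by growth order. For large n, n^a · (log n)^b dominates n^a' · (log n)^b' iff a > a', or (a = a' and b > b'). Ranking the 3 terms shows the dominant one is n^2 · (log n)^3. Hence f(n) ∈ Θ(n^2 · (log n)^3).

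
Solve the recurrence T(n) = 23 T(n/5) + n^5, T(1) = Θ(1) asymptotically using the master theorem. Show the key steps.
T(n) = Θ(n^5)

log_5 23 ≈ 1.948. f(n) = n^5 dominates n^(log_5 23) since 5 > 1.948, and the regularity condition a·f(n/b) = 23·(n/5)^5 = (23/3125)·n^5 ≤ c·f(n) holds with c = 23/3125 ≈ 0.00736 < 1. So this is Case 3: T(n) = Θ(f(n)) = Θ(n^5).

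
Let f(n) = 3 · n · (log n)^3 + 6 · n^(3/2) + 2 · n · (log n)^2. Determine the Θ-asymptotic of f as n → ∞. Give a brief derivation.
f(n) ∈ Θ(n^(3/2))

Compare the terms by growth order. For large n, n^a · (log n)^b dominates n^a' · (log n)^b' iff a > a', or (a = a' and b > b'). Ranking the 3 terms shows the dominant one is 6 · n^(3/2). Hence f(n) ∈ Θ(n^(3/2)).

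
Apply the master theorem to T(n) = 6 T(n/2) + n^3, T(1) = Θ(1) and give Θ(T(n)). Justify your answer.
T(n) = Θ(n^3)

log_2 6 ≈ 2.585. f(n) = n^3 dominates n^(log_2 6) since 3 > 2.585, and the regularity condition a·f(n/b) = 6·(n/2)^3 = (6/8)·n^3 ≤ c·f(n) holds with c = 6/8 ≈ 0.75 < 1. So this is Case 3: T(n) = Θ(f(n)) = Θ(n^3).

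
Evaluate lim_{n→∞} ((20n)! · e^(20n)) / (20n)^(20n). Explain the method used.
lim = ∞

Stirling: (20n)! ~ sqrt(2π·20n) · (20n/e)^(20n). Hence
  (20n)! · e^(20n) / (20n)^(20n) ~ sqrt(2π·20n) = sqrt(2π·20) · sqrt(n) → ∞.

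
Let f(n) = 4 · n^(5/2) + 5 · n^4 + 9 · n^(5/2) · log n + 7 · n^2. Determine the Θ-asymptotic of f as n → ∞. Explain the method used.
f(n) ∈ Θ(n^4)

Compare the terms by growth order. For large n, n^a · (log n)^b dominates n^a' · (log n)^b' iff a > a', or (a = a' and b > b'). Ranking the 4 terms shows the dominant one is 5 · n^4. Hence f(n) ∈ Θ(n^4).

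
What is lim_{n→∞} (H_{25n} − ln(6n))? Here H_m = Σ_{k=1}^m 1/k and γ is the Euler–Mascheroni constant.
lim = ln(25/6) + γ

By Euler-Maclaurin, H_m = ln m + γ + O(1/m). So
  H_{25n} − ln(6n) = ln(25n) + γ − ln(6n) + O(1/n)
                       = ln(25/6) + γ + O(1/n).
Hence the limit is ln(25/6) + γ.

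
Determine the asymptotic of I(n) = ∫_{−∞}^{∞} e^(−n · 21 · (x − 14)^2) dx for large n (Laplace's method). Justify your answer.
I(n) = sqrt(π/(21n))

Here φ(x) = 21 · (x − 14)^2 has its unique minimum at x* = 14 with φ(x*) = 0 and φ''(x*) = 42. Laplace's method gives
  I(n) ~ e^(−n φ(x*)) · sqrt(2π / (n · φ''(x*))) = sqrt(2π / (42n)) = sqrt(π/(21n)).
This is exact: substituting u = (x − 14)·sqrt(21n) gives I(n) = (1/sqrt(21n)) ∫_{−∞}^{∞} e^(−u^2) du = sqrt(π/(21n)).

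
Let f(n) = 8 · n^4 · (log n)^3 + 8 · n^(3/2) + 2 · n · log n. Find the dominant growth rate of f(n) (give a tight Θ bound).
f(n) ∈ Θ(n^4 · (log n)^3)

Compare the terms by growth order. For large n, n^a · (log n)^b dominates n^a' · (log n)^b' iff a > a', or (a = a' and b > b'). Ranking the 3 terms shows the dominant one is 8 · n^4 · (log n)^3. Hence f(n) ∈ Θ(n^4 · (log n)^3).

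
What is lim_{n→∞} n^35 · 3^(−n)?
lim = 0

Exponentials with base > 1 dominate every fixed polynomial: for any fixed c, n^c / 3^n → 0 as n → ∞ (e.g. by the ratio test, or by writing 3^n = e^(n ln 3) and noting e^(n ln 3) / n^c → ∞). Hence n^35 · 3^(−n) = n^35 / 3^n → 0.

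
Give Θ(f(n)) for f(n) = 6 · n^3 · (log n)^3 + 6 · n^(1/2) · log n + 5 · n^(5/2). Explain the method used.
f(n) ∈ Θ(n^3 · (log n)^3)

Compare the terms by growth order. For large n, n^a · (log n)^b dominates n^a' · (log n)^b' iff a > a', or (a = a' and b > b'). Ranking the 3 terms shows the dominant one is 6 · n^3 · (log n)^3. Hence f(n) ∈ Θ(n^3 · (log n)^3).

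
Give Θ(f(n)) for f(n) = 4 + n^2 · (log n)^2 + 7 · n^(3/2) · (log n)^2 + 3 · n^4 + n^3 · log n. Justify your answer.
f(n) ∈ Θ(n^4)

Compare the terms by growth order. For large n, n^a · (log n)^b dominates n^a' · (log n)^b' iff a > a', or (a = a' and b > b'). Ranking the 5 terms shows the dominant one is 3 · n^4. Hence f(n) ∈ Θ(n^4).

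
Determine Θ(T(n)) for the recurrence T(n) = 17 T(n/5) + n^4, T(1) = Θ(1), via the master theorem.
T(n) = Θ(n^4)

log_5 17 ≈ 1.760. f(n) = n^4 dominates n^(log_5 17) since 4 > 1.760, and the regularity condition a·f(n/b) = 17·(n/5)^4 = (17/625)·n^4 ≤ c·f(n) holds with c = 17/625 ≈ 0.0272 < 1. So this is Case 3: T(n) = Θ(f(n)) = Θ(n^4).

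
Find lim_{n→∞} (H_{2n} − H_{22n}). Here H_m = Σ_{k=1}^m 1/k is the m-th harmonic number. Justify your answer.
lim = ln(2/22) = −ln 11

Euler-Maclaurin gives H_m = ln m + γ + 1/(2m) + O(1/m^2). The γ and O(1/m) terms cancel in the difference:
  H_{2n} − H_{22n} = ln(2n) − ln(22n) + O(1/n) = ln(2/22) + O(1/n).
Hence the limit is ln(2/22) = −ln 11.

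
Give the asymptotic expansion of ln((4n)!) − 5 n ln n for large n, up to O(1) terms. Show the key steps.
ln((4n)!) − 5 n ln n = −n ln n + 4(ln 4 − 1) n + (1/2) ln(2π·4n) + O(1/n)

Stirling: ln((4n)!) = 4n ln(4n) − 4n + (1/2) ln(2π·4n) + O(1/n).
Expand 4n ln(4n) = 4n (ln n + ln 4) = 4n ln n + 4n ln 4.
Subtract 5n ln n: leading term is (4 − 5) n ln n = −n ln n. The next term is 4n ln 4 − 4n = 4(ln 4 − 1) n. Then the (1/2) ln(2π·4n) correction.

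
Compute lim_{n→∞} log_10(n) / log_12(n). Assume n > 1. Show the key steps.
lim = ln(12) / ln(10) = log_10(12)

Change of base: log_10(n) = ln n / ln 10 and log_12(n) = ln n / ln 12. The ratio is (ln n / ln 10) · (ln 12 / ln n) = ln 12 / ln 10, a constant independent of n. So the limit is ln 12 / ln 10 = log_10(12).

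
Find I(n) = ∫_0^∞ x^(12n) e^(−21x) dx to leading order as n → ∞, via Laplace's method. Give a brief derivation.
I(n) ~ (sqrt(2π·12n) / 21) · (12n/(21e))^(12n)

Write the integrand as exp(12n ln x − 21x) and set f(x) = 12n ln x − 21x. Then f'(x) = 12n/x − 21 = 0 at x* = 12n/21, and f''(x*) = −12n/x*^2 = −21^2/(12n). Laplace's method (interior maximum) gives
  I(n) ~ e^(f(x*)) · sqrt(2π / |f''(x*)|)
        = exp(12n ln(12n/21) − 12n) · sqrt(2π · 12n / 21^2)
        = (12n/21)^(12n) e^(−12n) · sqrt(2π·12n) / 21
        = (sqrt(2π·12n) / 21) · (12n/(21e))^(12n).
This matches Γ(12n+1)/21^(12n+1) with Stirling applied to Γ.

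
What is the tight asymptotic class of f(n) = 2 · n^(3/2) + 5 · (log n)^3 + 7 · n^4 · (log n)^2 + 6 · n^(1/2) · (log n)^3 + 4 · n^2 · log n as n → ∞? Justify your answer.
f(n) ∈ Θ(n^4 · (log n)^2)

Compare the terms by growth order. For large n, n^a · (log n)^b dominates n^a' · (log n)^b' iff a > a', or (a = a' and b > b'). Ranking the 5 terms shows the dominant one is 7 · n^4 · (log n)^2. Hence f(n) ∈ Θ(n^4 · (log n)^2).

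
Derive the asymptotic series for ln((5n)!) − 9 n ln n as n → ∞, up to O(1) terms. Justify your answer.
ln((5n)!) − 9 n ln n = −4 n ln n + 5(ln 5 − 1) n + (1/2) ln(2π·5n) + O(1/n)

Stirling: ln((5n)!) = 5n ln(5n) − 5n + (1/2) ln(2π·5n) + O(1/n).
Expand 5n ln(5n) = 5n (ln n + ln 5) = 5n ln n + 5n ln 5.
Subtract 9n ln n: leading term is (5 − 9) n ln n = −4 n ln n. The next term is 5n ln 5 − 5n = 5(ln 5 − 1) n. Then the (1/2) ln(2π·5n) correction.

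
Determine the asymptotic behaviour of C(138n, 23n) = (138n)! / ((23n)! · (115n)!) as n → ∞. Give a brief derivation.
C(138n, 23n) ~ (46656/3125)^(23n) · sqrt(3/(5π·23n))

Write N = 23n. Apply Stirling to each factorial:
  (6N)! ~ sqrt(2π·6N) · (6N/e)^(6N),
  N! ~ sqrt(2π N) · (N/e)^N,
  (5N)! ~ sqrt(2π·5N) · (5N/e)^(5N).
The exponential factors combine to (6N)^(6N) / (N^N · (5N)^(5N)) = 6^(6N)/5^(5N) = (6^6/5^5)^N = (46656/3125)^N.
The square-root prefactors combine to sqrt(2π·6N) / (sqrt(2π N)·sqrt(2π·5N)) = sqrt(6 / (2π·5·N)) = sqrt(3/(5π·23n)).
Substituting N = 23n: C(138n, 23n) ~ (46656/3125)^(23n) · sqrt(3/(5π·23n)).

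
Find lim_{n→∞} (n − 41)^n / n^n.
lim = e^(−41)

Rewrite as (1 − 41/n)^(n). By the standard limit (1 + x/n)^n → e^x, we have (1 − 41/n)^n → e^(−41), and raising to the 1st power gives e^(−41).
More precisely, ln[(1 − 41/n)^(n)] = n · ln(1 − 41/n) = n · (-41/n + O(1/n^2)) = -41 + O(1/n) → -41.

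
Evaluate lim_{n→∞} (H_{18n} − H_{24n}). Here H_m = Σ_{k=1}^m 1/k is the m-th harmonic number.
lim = ln(18/24) = ln(3/4)

Euler-Maclaurin gives H_m = ln m + γ + 1/(2m) + O(1/m^2). The γ and O(1/m) terms cancel in the difference:
  H_{18n} − H_{24n} = ln(18n) − ln(24n) + O(1/n) = ln(18/24) + O(1/n).
Hence the limit is ln(18/24) = ln(3/4).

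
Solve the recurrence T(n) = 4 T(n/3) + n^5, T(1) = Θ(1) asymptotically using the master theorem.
T(n) = Θ(n^5)

log_3 4 ≈ 1.262. f(n) = n^5 dominates n^(log_3 4) since 5 > 1.262, and the regularity condition a·f(n/b) = 4·(n/3)^5 = (4/243)·n^5 ≤ c·f(n) holds with c = 4/243 ≈ 0.0165 < 1. So this is Case 3: T(n) = Θ(f(n)) = Θ(n^5).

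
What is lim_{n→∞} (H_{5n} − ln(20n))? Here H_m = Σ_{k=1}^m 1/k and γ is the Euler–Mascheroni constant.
lim = −ln 4 + γ

By Euler-Maclaurin, H_m = ln m + γ + O(1/m). So
  H_{5n} − ln(20n) = ln(5n) + γ − ln(20n) + O(1/n)
                       = ln(5/20) + γ + O(1/n).
Hence the limit is ln(5/20) + γ (= −ln 4).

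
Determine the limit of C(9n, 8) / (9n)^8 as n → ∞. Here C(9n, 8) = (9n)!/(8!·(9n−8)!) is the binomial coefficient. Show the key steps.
lim = 1/8! = 1/40320

With N = 9n → ∞: C(N, 8) / N^8 = [N(N−1)…(N−7)] / (8! · N^8) = (1/8!) · 1 · (1 − 1/(9n)) · … · (1 − 7/(9n)). Each factor → 1 as N → ∞, so the limit is 1/8! = 1/40320.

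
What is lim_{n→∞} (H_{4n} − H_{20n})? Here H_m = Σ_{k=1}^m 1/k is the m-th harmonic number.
lim = ln(4/20) = −ln 5

Euler-Maclaurin gives H_m = ln m + γ + 1/(2m) + O(1/m^2). The γ and O(1/m) terms cancel in the difference:
  H_{4n} − H_{20n} = ln(4n) − ln(20n) + O(1/n) = ln(4/20) + O(1/n).
Hence the limit is ln(4/20) = −ln 5.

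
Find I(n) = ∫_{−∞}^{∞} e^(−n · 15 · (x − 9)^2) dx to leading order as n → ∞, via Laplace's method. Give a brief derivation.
I(n) = sqrt(π/(15n))

Here φ(x) = 15 · (x − 9)^2 has its unique minimum at x* = 9 with φ(x*) = 0 and φ''(x*) = 30. Laplace's method gives
  I(n) ~ e^(−n φ(x*)) · sqrt(2π / (n · φ''(x*))) = sqrt(2π / (30n)) = sqrt(π/(15n)).
This is exact: substituting u = (x − 9)·sqrt(15n) gives I(n) = (1/sqrt(15n)) ∫_{−∞}^{∞} e^(−u^2) du = sqrt(π/(15n)).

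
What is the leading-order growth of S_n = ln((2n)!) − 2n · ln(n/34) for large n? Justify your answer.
S_n ~ 2n · (ln 68 − 1) + O(ln n)

Stirling: ln((2n)!) = 2n ln(2n) − 2n + O(ln n).
  S_n = 2n ln(2n) − 2n − 2n ln(n/34) + O(ln n)
      = 2n ln(2n) − 2n ln n + 2n ln 34 − 2n + O(ln n)
      = 2n ln 2 + 2n ln 34 − 2n + O(ln n)
      = 2n (ln 68 − 1) + O(ln n).
Numerically ln(68) − 1 ≈ 3.2195.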